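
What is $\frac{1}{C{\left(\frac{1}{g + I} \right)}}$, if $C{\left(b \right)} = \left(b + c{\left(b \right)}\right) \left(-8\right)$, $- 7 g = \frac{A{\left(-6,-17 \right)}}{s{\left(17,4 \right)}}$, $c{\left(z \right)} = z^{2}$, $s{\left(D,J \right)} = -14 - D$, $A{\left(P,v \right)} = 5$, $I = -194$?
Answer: $\frac{1771820649}{72696736} \approx 24.373$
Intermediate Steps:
$g = \frac{5}{217}$ ($g = - \frac{5 \frac{1}{-14 - 17}}{7} = - \frac{5 \frac{1}{-31}}{7} = - \frac{5 \left(- \frac{1}{31}\right)}{7} = \left(- \frac{1}{7}\right) \left(- \frac{5}{31}\right) = \frac{5}{217} \approx 0.023041$)
$C{\left(b \right)} = - 8 b - 8 b^{2}$ ($C{\left(b \right)} = \left(b + b^{2}\right) \left(-8\right) = - 8 b - 8 b^{2}$)
$\frac{1}{C{\left(\frac{1}{g + I} \right)}} = \frac{1}{8 \frac{1}{\frac{5}{217} - 194} \left(-1 - \frac{1}{\frac{5}{217} - 194}\right)} = \frac{1}{8 \frac{1}{- \frac{42093}{217}} \left(-1 - \frac{1}{- \frac{42093}{217}}\right)} = \frac{1}{8 \left(- \frac{217}{42093}\right) \left(-1 - - \frac{217}{42093}\right)} = \frac{1}{8 \left(- \frac{217}{42093}\right) \left(-1 + \frac{217}{42093}\right)} = \frac{1}{8 \left(- \frac{217}{42093}\right) \left(- \frac{41876}{42093}\right)} = \frac{1}{\frac{72696736}{1771820649}} = \frac{1771820649}{72696736}$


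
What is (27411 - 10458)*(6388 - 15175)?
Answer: -148966011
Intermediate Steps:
(27411 - 10458)*(6388 - 15175) = 16953*(-8787) = -148966011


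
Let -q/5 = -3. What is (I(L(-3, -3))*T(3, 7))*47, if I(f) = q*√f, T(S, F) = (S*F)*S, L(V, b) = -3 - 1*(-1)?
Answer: 44415*I*√2 ≈ 62812.0*I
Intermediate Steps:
L(V, b) = -2 (L(V, b) = -3 + 1 = -2)
q = 15 (q = -5*(-3) = 15)
T(S, F) = F*S² (T(S, F) = (F*S)*S = F*S²)
I(f) = 15*√f
(I(L(-3, -3))*T(3, 7))*47 = ((15*√(-2))*(7*3²))*47 = ((15*(I*√2))*(7*9))*47 = ((15*I*√2)*63)*47 = (945*I*√2)*47 = 44415*I*√2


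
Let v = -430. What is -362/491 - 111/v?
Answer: -101159/211130 ≈ -0.47913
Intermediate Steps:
-362/491 - 111/v = -362/491 - 111/(-430) = -362*1/491 - 111*(-1/430) = -362/491 + 111/430 = -101159/211130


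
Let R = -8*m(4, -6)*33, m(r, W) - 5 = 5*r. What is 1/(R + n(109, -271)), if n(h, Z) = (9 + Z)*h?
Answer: -1/35158 ≈ -2.8443e-5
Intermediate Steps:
m(r, W) = 5 + 5*r
n(h, Z) = h*(9 + Z)
R = -6600 (R = -8*(5 + 5*4)*33 = -8*(5 + 20)*33 = -8*25*33 = -200*33 = -6600)
1/(R + n(109, -271)) = 1/(-6600 + 109*(9 - 271)) = 1/(-6600 + 109*(-262)) = 1/(-6600 - 28558) = 1/(-35158) = -1/35158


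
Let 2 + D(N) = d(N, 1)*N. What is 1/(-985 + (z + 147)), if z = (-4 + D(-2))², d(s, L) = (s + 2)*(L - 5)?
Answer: -1/802 ≈ -0.0012469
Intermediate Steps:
d(s, L) = (-5 + L)*(2 + s) (d(s, L) = (2 + s)*(-5 + L) = (-5 + L)*(2 + s))
D(N) = -2 + N*(-8 - 4*N) (D(N) = -2 + (-10 - 5*N + 2*1 + 1*N)*N = -2 + (-10 - 5*N + 2 + N)*N = -2 + (-8 - 4*N)*N = -2 + N*(-8 - 4*N))
z = 36 (z = (-4 + (-2 - 4*(-2)*(2 - 2)))² = (-4 + (-2 - 4*(-2)*0))² = (-4 + (-2 + 0))² = (-4 - 2)² = (-6)² = 36)
1/(-985 + (z + 147)) = 1/(-985 + (36 + 147)) = 1/(-985 + 183) = 1/(-802) = -1/802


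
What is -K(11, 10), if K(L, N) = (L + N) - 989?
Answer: 968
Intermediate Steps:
K(L, N) = -989 + L + N
-K(11, 10) = -(-989 + 11 + 10) = -1*(-968) = 968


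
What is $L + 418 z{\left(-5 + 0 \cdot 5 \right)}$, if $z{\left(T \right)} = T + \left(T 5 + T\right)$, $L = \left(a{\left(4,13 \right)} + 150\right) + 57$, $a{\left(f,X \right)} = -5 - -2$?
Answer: $-14426$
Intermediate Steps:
$a{\left(f,X \right)} = -3$ ($a{\left(f,X \right)} = -5 + 2 = -3$)
$L = 204$ ($L = \left(-3 + 150\right) + 57 = 147 + 57 = 204$)
$z{\left(T \right)} = 7 T$ ($z{\left(T \right)} = T + \left(5 T + T\right) = T + 6 T = 7 T$)
$L + 418 z{\left(-5 + 0 \cdot 5 \right)} = 204 + 418 \cdot 7 \left(-5 + 0 \cdot 5\right) = 204 + 418 \cdot 7 \left(-5 + 0\right) = 204 + 418 \cdot 7 \left(-5\right) = 204 + 418 \left(-35\right) = 204 - 14630 = -14426$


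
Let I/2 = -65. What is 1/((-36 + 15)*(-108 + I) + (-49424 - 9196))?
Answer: -1/53622 ≈ -1.8649e-5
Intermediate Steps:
I = -130 (I = 2*(-65) = -130)
1/((-36 + 15)*(-108 + I) + (-49424 - 9196)) = 1/((-36 + 15)*(-108 - 130) + (-49424 - 9196)) = 1/(-21*(-238) - 58620) = 1/(4998 - 58620) = 1/(-53622) = -1/53622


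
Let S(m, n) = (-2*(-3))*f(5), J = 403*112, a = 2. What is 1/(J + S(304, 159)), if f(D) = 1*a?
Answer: 1/45148 ≈ 2.2149e-5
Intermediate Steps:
J = 45136
f(D) = 2 (f(D) = 1*2 = 2)
S(m, n) = 12 (S(m, n) = -2*(-3)*2 = 6*2 = 12)
1/(J + S(304, 159)) = 1/(45136 + 12) = 1/45148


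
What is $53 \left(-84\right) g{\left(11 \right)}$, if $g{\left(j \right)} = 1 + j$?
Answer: $-53424$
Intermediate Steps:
$53 \left(-84\right) g{\left(11 \right)} = 53 \left(-84\right) \left(1 + 11\right) = \left(-4452\right) 12 = -53424$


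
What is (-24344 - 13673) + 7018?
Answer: -30999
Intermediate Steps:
(-24344 - 13673) + 7018 = -38017 + 7018 = -30999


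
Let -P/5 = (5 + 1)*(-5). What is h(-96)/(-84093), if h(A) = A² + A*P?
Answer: 1728/28031 ≈ 0.061646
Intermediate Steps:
P = 150 (P = -5*(5 + 1)*(-5) = -30*(-5) = -5*(-30) = 150)
h(A) = A² + 150*A (h(A) = A² + A*150 = A² + 150*A)
h(-96)/(-84093) = -96*(150 - 96)/(-84093) = -96*54*(-1/84093) = -5184*(-1/84093) = 1728/28031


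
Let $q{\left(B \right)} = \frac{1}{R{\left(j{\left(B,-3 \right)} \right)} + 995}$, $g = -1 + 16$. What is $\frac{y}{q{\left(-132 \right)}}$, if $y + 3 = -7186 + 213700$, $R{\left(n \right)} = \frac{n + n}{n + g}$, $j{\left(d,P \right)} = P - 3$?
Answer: $205203097$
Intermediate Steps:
$g = 15$
$j{\left(d,P \right)} = -3 + P$ ($j{\left(d,P \right)} = P - 3 = -3 + P$)
$R{\left(n \right)} = \frac{2 n}{15 + n}$ ($R{\left(n \right)} = \frac{n + n}{n + 15} = \frac{2 n}{15 + n}$)
$y = 206511$ ($y = -3 + \left(-7186 + 213700\right) = -3 + 206514 = 206511$)
$q{\left(B \right)} = \frac{3}{2981}$ ($q{\left(B \right)} = \frac{1}{\frac{2 \left(-3 - 3\right)}{15 - 6} + 995} = \frac{1}{2 \left(-6\right) \frac{1}{15 - 6} + 995} = \frac{1}{2 \left(-6\right) \frac{1}{9} + 995} = \frac{1}{- \frac{4}{3} + 995} = \frac{1}{\frac{2981}{3}} = \frac{3}{2981}$)
$\frac{y}{q{\left(-132 \right)}} = \frac{206511}{\frac{3}{2981}} = 206511 \cdot \frac{2981}{3} = 205203097$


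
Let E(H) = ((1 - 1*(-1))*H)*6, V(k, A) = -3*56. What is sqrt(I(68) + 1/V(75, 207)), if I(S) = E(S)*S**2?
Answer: sqrt(26623586262)/84 ≈ 1942.5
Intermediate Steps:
V(k, A) = -168
E(H) = 12*H (E(H) = ((1 + 1)*H)*6 = (2*H)*6 = 12*H)
I(S) = 12*S**3 (I(S) = (12*S)*S**2 = 12*S**3)
sqrt(I(68) + 1/V(75, 207)) = sqrt(12*68**3 + 1/(-168)) = sqrt(12*314432 - 1/168) = sqrt(3773184 - 1/168) = sqrt(633894911/168) = sqrt(26623586262)/84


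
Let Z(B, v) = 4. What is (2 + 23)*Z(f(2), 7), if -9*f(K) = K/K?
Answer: 100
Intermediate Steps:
f(K) = -⅑ (f(K) = -K/(9*K) = -⅑*1 = -⅑)
(2 + 23)*Z(f(2), 7) = (2 + 23)*4 = 25*4 = 100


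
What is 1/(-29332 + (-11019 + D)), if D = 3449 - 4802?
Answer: -1/41704 ≈ -2.3979e-5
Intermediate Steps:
D = -1353
1/(-29332 + (-11019 + D)) = 1/(-29332 + (-11019 - 1353)) = 1/(-29332 - 12372) = 1/(-41704) = -1/41704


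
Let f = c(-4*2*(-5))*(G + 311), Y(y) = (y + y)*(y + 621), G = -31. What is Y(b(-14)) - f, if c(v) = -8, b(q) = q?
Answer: -14756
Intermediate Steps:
Y(y) = 2*y*(621 + y) (Y(y) = (2*y)*(621 + y) = 2*y*(621 + y))
f = -2240 (f = -8*(-31 + 311) = -8*280 = -2240)
Y(b(-14)) - f = 2*(-14)*(621 - 14) - 1*(-2240) = 2*(-14)*607 + 2240 = -16996 + 2240 = -14756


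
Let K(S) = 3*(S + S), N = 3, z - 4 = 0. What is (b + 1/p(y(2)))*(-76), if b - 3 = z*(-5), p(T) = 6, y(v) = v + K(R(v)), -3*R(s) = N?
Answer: 3838/3 ≈ 1279.3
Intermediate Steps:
z = 4 (z = 4 + 0 = 4)
R(s) = -1 (R(s) = -⅓*3 = -1)
K(S) = 6*S (K(S) = 3*(2*S) = 6*S)
y(v) = -6 + v (y(v) = v + 6*(-1) = v - 6 = -6 + v)
b = -17 (b = 3 + 4*(-5) = 3 - 20 = -17)
(b + 1/p(y(2)))*(-76) = (-17 + 1/6)*(-76) = (-17 + ⅙)*(-76) = -101/6*(-76) = 3838/3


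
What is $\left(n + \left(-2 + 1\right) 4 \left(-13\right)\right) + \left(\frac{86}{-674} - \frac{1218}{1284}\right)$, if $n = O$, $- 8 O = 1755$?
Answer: $- \frac{48593453}{288472} \approx -168.45$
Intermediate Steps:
$O = - \frac{1755}{8}$ ($O = \left(- \frac{1}{8}\right) 1755 = - \frac{1755}{8} \approx -219.38$)
$n = - \frac{1755}{8} \approx -219.38$
$\left(n + \left(-2 + 1\right) 4 \left(-13\right)\right) + \left(\frac{86}{-674} - \frac{1218}{1284}\right) = \left(- \frac{1755}{8} + \left(-2 + 1\right) 4 \left(-13\right)\right) + \left(\frac{86}{-674} - \frac{1218}{1284}\right) = \left(- \frac{1755}{8} + \left(-1\right) 4 \left(-13\right)\right) + \left(86 \left(- \frac{1}{674}\right) - \frac{203}{214}\right) = \left(- \frac{1755}{8} - -52\right) - \frac{77613}{72118} = \left(- \frac{1755}{8} + 52\right) - \frac{77613}{72118} = - \frac{1339}{8} - \frac{77613}{72118} = - \frac{48593453}{288472}$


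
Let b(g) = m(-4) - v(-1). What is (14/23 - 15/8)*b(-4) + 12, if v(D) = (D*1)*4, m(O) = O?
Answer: 12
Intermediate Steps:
v(D) = 4*D (v(D) = D*4 = 4*D)
b(g) = 0 (b(g) = -4 - 4*(-1) = -4 - 1*(-4) = -4 + 4 = 0)
(14/23 - 15/8)*b(-4) + 12 = (14/23 - 15/8)*0 + 12 = -233/184*0 + 12 = 0 + 12 = 12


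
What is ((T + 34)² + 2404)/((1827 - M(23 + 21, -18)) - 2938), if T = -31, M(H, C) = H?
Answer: -2413/1155 ≈ -2.0892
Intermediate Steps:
((T + 34)² + 2404)/((1827 - M(23 + 21, -18)) - 2938) = ((-31 + 34)² + 2404)/((1827 - (23 + 21)) - 2938) = (3² + 2404)/((1827 - 1*44) - 2938) = (9 + 2404)/((1827 - 44) - 2938) = 2413/(1783 - 2938) = 2413/(-1155) = 2413*(-1/1155) = -2413/1155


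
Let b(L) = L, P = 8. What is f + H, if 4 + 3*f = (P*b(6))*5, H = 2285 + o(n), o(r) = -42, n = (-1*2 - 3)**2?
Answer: 6965/3 ≈ 2321.7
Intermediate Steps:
n = 25 (n = (-2 - 3)**2 = (-5)**2 = 25)
H = 2243 (H = 2285 - 42 = 2243)
f = 236/3 (f = -4/3 + ((8*6)*5)/3 = -4/3 + (48*5)/3 = -4/3 + (1/3)*240 = -4/3 + 80 = 236/3 ≈ 78.667)
f + H = 236/3 + 2243 = 6965/3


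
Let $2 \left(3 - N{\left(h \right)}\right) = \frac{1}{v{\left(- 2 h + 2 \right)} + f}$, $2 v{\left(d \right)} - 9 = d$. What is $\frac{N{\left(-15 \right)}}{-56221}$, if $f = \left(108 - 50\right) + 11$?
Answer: $- \frac{536}{10063559} \approx -5.3261 \cdot 10^{-5}$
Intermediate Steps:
$v{\left(d \right)} = \frac{9}{2} + \frac{d}{2}$
$f = 69$ ($f = 58 + 11 = 69$)
$N{\left(h \right)} = 3 - \frac{1}{2 \left(\frac{149}{2} - h\right)}$ ($N{\left(h \right)} = 3 - \frac{1}{2 \left(\left(\frac{9}{2} + \frac{- 2 h + 2}{2}\right) + 69\right)} = 3 - \frac{1}{2 \left(\left(\frac{9}{2} + \frac{2 - 2 h}{2}\right) + 69\right)} = 3 - \frac{1}{2 \left(\left(\frac{9}{2} - \left(-1 + h\right)\right) + 69\right)} = 3 - \frac{1}{2 \left(\left(\frac{11}{2} - h\right) + 69\right)} = 3 - \frac{1}{2 \left(\frac{149}{2} - h\right)}$)
$\frac{N{\left(-15 \right)}}{-56221} = \frac{2 \frac{1}{-149 + 2 \left(-15\right)} \left(-223 + 3 \left(-15\right)\right)}{-56221} = \frac{2 \left(-223 - 45\right)}{-149 - 30} \left(- \frac{1}{56221}\right) = 2 \frac{1}{-179} \left(-268\right) \left(- \frac{1}{56221}\right) = 2 \left(- \frac{1}{179}\right) \left(-268\right) \left(- \frac{1}{56221}\right) = \frac{536}{179} \left(- \frac{1}{56221}\right) = - \frac{536}{10063559}$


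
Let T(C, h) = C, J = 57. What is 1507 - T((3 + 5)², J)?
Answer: 1443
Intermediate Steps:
1507 - T((3 + 5)², J) = 1507 - (3 + 5)² = 1507 - 1*8² = 1507 - 1*64 = 1507 - 64 = 1443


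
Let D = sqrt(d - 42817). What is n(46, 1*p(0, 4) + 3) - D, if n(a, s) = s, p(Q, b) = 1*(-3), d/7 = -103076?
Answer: -I*sqrt(764349) ≈ -874.27*I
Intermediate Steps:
d = -721532 (d = 7*(-103076) = -721532)
p(Q, b) = -3
D = I*sqrt(764349) (D = sqrt(-721532 - 42817) = sqrt(-764349) = I*sqrt(764349) ≈ 874.27*I)
n(46, 1*p(0, 4) + 3) - D = (1*(-3) + 3) - I*sqrt(764349) = (-3 + 3) - I*sqrt(764349) = 0 - I*sqrt(764349) = -I*sqrt(764349)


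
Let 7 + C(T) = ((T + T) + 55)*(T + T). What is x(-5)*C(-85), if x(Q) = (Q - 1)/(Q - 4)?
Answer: 39086/3 ≈ 13029.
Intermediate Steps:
C(T) = -7 + 2*T*(55 + 2*T) (C(T) = -7 + ((T + T) + 55)*(T + T) = -7 + (2*T + 55)*(2*T) = -7 + (55 + 2*T)*(2*T) = -7 + 2*T*(55 + 2*T))
x(Q) = (-1 + Q)/(-4 + Q)
x(-5)*C(-85) = ((-1 - 5)/(-4 - 5))*(-7 + 4*(-85)² + 110*(-85)) = (-6/(-9))*(-7 + 4*7225 - 9350) = (-⅑*(-6))*(-7 + 28900 - 9350) = (⅔)*19543 = 39086/3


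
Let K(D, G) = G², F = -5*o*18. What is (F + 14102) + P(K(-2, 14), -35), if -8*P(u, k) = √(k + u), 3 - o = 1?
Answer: 13922 - √161/8 ≈ 13920.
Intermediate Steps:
o = 2 (o = 3 - 1*1 = 3 - 1 = 2)
F = -180 (F = -5*2*18 = -10*18 = -180)
P(u, k) = -√(k + u)/8
(F + 14102) + P(K(-2, 14), -35) = (-180 + 14102) - √(-35 + 14²)/8 = 13922 - √(-35 + 196)/8 = 13922 - √161/8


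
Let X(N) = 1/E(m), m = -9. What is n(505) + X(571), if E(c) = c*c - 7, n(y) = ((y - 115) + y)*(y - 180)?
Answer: 21524751/74 ≈ 2.9088e+5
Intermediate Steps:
n(y) = (-180 + y)*(-115 + 2*y) (n(y) = ((-115 + y) + y)*(-180 + y) = (-115 + 2*y)*(-180 + y) = (-180 + y)*(-115 + 2*y))
E(c) = -7 + c² (E(c) = c² - 7 = -7 + c²)
X(N) = 1/74 (X(N) = 1/(-7 + (-9)²) = 1/(-7 + 81) = 1/74)
n(505) + X(571) = (20700 - 475*505 + 2*505²) + 1/74 = (20700 - 239875 + 2*255025) + 1/74 = (20700 - 239875 + 510050) + 1/74 = 290875 + 1/74 = 21524751/74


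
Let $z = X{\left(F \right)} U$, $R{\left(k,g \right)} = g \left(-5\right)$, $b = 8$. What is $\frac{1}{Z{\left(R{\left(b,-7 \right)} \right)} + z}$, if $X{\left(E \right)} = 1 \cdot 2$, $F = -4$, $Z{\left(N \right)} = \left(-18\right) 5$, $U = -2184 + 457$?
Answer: $- \frac{1}{3544} \approx -0.00028217$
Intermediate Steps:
$U = -1727$
$R{\left(k,g \right)} = - 5 g$
$Z{\left(N \right)} = -90$
$X{\left(E \right)} = 2$
$z = -3454$ ($z = 2 \left(-1727\right) = -3454$)
$\frac{1}{Z{\left(R{\left(b,-7 \right)} \right)} + z} = \frac{1}{-90 - 3454} = \frac{1}{-3544} = - \frac{1}{3544}$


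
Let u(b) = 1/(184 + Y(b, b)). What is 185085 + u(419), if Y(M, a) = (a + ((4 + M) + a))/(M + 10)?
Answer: 1141789398/6169 ≈ 1.8509e+5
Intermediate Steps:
Y(M, a) = (4 + M + 2*a)/(10 + M) (Y(M, a) = (a + (4 + M + a))/(10 + M) = (4 + M + 2*a)/(10 + M))
u(b) = 1/(184 + (4 + 3*b)/(10 + b)) (u(b) = 1/(184 + (4 + b + 2*b)/(10 + b)) = 1/(184 + (4 + 3*b)/(10 + b)))
185085 + u(419) = 185085 + (10 + 419)/(1844 + 187*419) = 185085 + 429/(1844 + 78353) = 185085 + 429/80197 = 185085 + (1/80197)*429 = 185085 + 33/6169 = 1141789398/6169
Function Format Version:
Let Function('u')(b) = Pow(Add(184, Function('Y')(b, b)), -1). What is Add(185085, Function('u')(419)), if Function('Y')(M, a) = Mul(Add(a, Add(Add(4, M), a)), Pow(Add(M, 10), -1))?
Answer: Rational(1141789398, 6169) ≈ 1.8509e+5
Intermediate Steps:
Function('Y')(M, a) = Mul(Pow(Add(10, M), -1), Add(4, M, Mul(2, a))) (Function('Y')(M, a) = Mul(Add(a, Add(4, M, a)), Pow(Add(10, M), -1)) = Mul(Add(4, M, Mul(2, a)), Pow(Add(10, M), -1)) = Mul(Pow(Add(10, M), -1), Add(4, M, Mul(2, a))))
Function('u')(b) = Pow(Add(184, Mul(Pow(Add(10, b), -1), Add(4, Mul(3, b)))), -1) (Function('u')(b) = Pow(Add(184, Mul(Pow(Add(10, b), -1), Add(4, b, Mul(2, b)))), -1) = Pow(Add(184, Mul(Pow(Add(10, b), -1), Add(4, Mul(3, b)))), -1))
Add(185085, Function('u')(419)) = Add(185085, Mul(Pow(Add(1844, Mul(187, 419)), -1), Add(10, 419))) = Add(185085, Mul(Pow(Add(1844, 78353), -1), 429)) = Add(185085, Mul(Pow(80197, -1), 429)) = Add(185085, Mul(Rational(1, 80197), 429)) = Add(185085, Rational(33, 6169)) = Rational(1141789398, 6169)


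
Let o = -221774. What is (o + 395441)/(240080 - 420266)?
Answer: -57889/60062 ≈ -0.96382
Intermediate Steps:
(o + 395441)/(240080 - 420266) = (-221774 + 395441)/(240080 - 420266) = 173667/(-180186) = 173667*(-1/180186) = -57889/60062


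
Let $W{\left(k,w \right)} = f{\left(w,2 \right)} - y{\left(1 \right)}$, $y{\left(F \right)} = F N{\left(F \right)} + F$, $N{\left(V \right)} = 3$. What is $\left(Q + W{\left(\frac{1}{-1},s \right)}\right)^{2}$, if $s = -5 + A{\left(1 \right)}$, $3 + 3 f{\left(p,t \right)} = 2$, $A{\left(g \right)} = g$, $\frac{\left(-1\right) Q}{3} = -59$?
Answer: $\frac{268324}{9} \approx 29814.0$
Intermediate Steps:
$Q = 177$ ($Q = \left(-3\right) \left(-59\right) = 177$)
$f{\left(p,t \right)} = - \frac{1}{3}$ ($f{\left(p,t \right)} = -1 + \frac{1}{3} \cdot 2 = -1 + \frac{2}{3} = - \frac{1}{3}$)
$y{\left(F \right)} = 4 F$ ($y{\left(F \right)} = F 3 + F = 3 F + F = 4 F$)
$s = -4$ ($s = -5 + 1 = -4$)
$W{\left(k,w \right)} = - \frac{13}{3}$ ($W{\left(k,w \right)} = - \frac{1}{3} - 4 \cdot 1 = - \frac{1}{3} - 4 = - \frac{13}{3}$)
$\left(Q + W{\left(\frac{1}{-1},s \right)}\right)^{2} = \left(177 - \frac{13}{3}\right)^{2} = \left(\frac{518}{3}\right)^{2} = \frac{268324}{9}$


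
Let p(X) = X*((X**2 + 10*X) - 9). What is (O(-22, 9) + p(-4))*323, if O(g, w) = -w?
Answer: 39729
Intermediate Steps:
p(X) = X*(-9 + X**2 + 10*X)
(O(-22, 9) + p(-4))*323 = (-1*9 - 4*(-9 + (-4)**2 + 10*(-4)))*323 = (-9 - 4*(-9 + 16 - 40))*323 = (-9 - 4*(-33))*323 = (-9 + 132)*323 = 123*323 = 39729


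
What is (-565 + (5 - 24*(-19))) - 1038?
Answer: -1142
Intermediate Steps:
(-565 + (5 - 24*(-19))) - 1038 = (-565 + (5 + 456)) - 1038 = (-565 + 461) - 1038 = -104 - 1038 = -1142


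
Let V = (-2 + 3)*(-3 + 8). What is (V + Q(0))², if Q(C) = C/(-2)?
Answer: 25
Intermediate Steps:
Q(C) = -C/2 (Q(C) = C*(-½) = -C/2)
V = 5 (V = 1*5 = 5)
(V + Q(0))² = (5 - ½*0)² = (5 + 0)² = 5² = 25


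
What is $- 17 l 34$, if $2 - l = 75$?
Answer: $42194$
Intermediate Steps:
$l = -73$ ($l = 2 - 75 = -73$)
$- 17 l 34 = \left(-17\right) \left(-73\right) 34 = 1241 \cdot 34 = 42194$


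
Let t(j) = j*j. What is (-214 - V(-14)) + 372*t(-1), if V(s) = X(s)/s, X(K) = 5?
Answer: 2217/14 ≈ 158.36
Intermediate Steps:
t(j) = j**2
V(s) = 5/s
(-214 - V(-14)) + 372*t(-1) = (-214 - 5/(-14)) + 372*(-1)**2 = (-214 - 5*(-1)/14) + 372*1 = (-214 - 1*(-5/14)) + 372 = (-214 + 5/14) + 372 = -2991/14 + 372 = 2217/14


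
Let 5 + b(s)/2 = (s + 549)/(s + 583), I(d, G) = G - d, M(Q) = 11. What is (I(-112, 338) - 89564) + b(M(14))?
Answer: -26469268/297 ≈ -89122.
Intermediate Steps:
b(s) = -10 + 2*(549 + s)/(583 + s) (b(s) = -10 + 2*((s + 549)/(s + 583)) = -10 + 2*((549 + s)/(583 + s)) = -10 + 2*(549 + s)/(583 + s))
(I(-112, 338) - 89564) + b(M(14)) = ((338 - 1*(-112)) - 89564) + 4*(-1183 - 2*11)/(583 + 11) = ((338 + 112) - 89564) + 4*(-1183 - 22)/594 = (450 - 89564) + 4*(1/594)*(-1205) = -89114 - 2410/297 = -26469268/297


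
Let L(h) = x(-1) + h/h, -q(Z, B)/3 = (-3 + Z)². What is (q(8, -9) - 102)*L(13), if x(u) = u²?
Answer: -354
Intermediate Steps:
q(Z, B) = -3*(-3 + Z)²
L(h) = 2 (L(h) = (-1)² + h/h = 1 + 1 = 2)
(q(8, -9) - 102)*L(13) = (-3*(-3 + 8)² - 102)*2 = (-3*5² - 102)*2 = (-3*25 - 102)*2 = (-75 - 102)*2 = -177*2 = -354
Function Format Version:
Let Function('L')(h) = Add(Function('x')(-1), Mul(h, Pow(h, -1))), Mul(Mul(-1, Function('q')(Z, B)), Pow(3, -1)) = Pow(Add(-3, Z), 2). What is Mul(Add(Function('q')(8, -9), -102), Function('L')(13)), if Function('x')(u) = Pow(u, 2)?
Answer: -354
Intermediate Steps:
Function('q')(Z, B) = Mul(-3, Pow(Add(-3, Z), 2))
Function('L')(h) = 2 (Function('L')(h) = Add(Pow(-1, 2), Mul(h, Pow(h, -1))) = Add(1, 1) = 2)
Mul(Add(Function('q')(8, -9), -102), Function('L')(13)) = Mul(Add(Mul(-3, Pow(Add(-3, 8), 2)), -102), 2) = Mul(Add(Mul(-3, Pow(5, 2)), -102), 2) = Mul(Add(Mul(-3, 25), -102), 2) = Mul(Add(-75, -102), 2) = Mul(-177, 2) = -354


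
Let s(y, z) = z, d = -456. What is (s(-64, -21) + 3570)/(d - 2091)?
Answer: -1183/849 ≈ -1.3934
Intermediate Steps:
(s(-64, -21) + 3570)/(d - 2091) = (-21 + 3570)/(-456 - 2091) = 3549/(-2547) = 3549*(-1/2547) = -1183/849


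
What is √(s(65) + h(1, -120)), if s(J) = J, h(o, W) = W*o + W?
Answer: 5*I*√7 ≈ 13.229*I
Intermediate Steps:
h(o, W) = W + W*o
√(s(65) + h(1, -120)) = √(65 - 120*(1 + 1)) = √(65 - 120*2) = √(65 - 240) = √(-175) = 5*I*√7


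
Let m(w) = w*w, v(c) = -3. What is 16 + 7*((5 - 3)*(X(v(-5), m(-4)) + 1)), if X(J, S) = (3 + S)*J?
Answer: -768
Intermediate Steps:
m(w) = w**2
X(J, S) = J*(3 + S)
16 + 7*((5 - 3)*(X(v(-5), m(-4)) + 1)) = 16 + 7*((5 - 3)*(-3*(3 + (-4)**2) + 1)) = 16 + 7*(2*(-3*(3 + 16) + 1)) = 16 + 7*(2*(-3*19 + 1)) = 16 + 7*(2*(-57 + 1)) = 16 + 7*(2*(-56)) = 16 + 7*(-112) = 16 - 784 = -768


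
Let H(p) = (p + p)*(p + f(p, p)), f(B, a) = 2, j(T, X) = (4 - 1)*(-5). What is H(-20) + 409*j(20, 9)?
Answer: -5415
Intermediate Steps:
j(T, X) = -15 (j(T, X) = 3*(-5) = -15)
H(p) = 2*p*(2 + p) (H(p) = (p + p)*(p + 2) = (2*p)*(2 + p) = 2*p*(2 + p))
H(-20) + 409*j(20, 9) = 2*(-20)*(2 - 20) + 409*(-15) = 2*(-20)*(-18) - 6135 = 720 - 6135 = -5415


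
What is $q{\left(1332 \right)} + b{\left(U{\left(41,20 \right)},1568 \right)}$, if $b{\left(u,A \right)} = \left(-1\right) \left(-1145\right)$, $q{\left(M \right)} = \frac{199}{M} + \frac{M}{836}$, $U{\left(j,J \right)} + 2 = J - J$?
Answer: $\frac{319239407}{278388} \approx 1146.7$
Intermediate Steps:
$U{\left(j,J \right)} = -2$ ($U{\left(j,J \right)} = -2 + \left(J - J\right) = -2 + 0 = -2$)
$q{\left(M \right)} = \frac{199}{M} + \frac{M}{836}$ ($q{\left(M \right)} = \frac{199}{M} + M \frac{1}{836} = \frac{199}{M} + \frac{M}{836}$)
$b{\left(u,A \right)} = 1145$
$q{\left(1332 \right)} + b{\left(U{\left(41,20 \right)},1568 \right)} = \left(\frac{199}{1332} + \frac{1}{836} \cdot 1332\right) + 1145 = \left(199 \cdot \frac{1}{1332} + \frac{333}{209}\right) + 1145 = \left(\frac{199}{1332} + \frac{333}{209}\right) + 1145 = \frac{485147}{278388} + 1145 = \frac{319239407}{278388}$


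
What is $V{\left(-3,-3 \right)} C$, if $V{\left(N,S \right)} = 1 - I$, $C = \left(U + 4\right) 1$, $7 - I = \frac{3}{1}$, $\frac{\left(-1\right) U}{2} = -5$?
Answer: $-42$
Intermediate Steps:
$U = 10$ ($U = \left(-2\right) \left(-5\right) = 10$)
$I = 4$ ($I = 7 - \frac{3}{1} = 7 - 3 \cdot 1 = 7 - 3 = 4$)
$C = 14$ ($C = \left(10 + 4\right) 1 = 14 \cdot 1 = 14$)
$V{\left(N,S \right)} = -3$ ($V{\left(N,S \right)} = 1 - 4 = -3$)
$V{\left(-3,-3 \right)} C = \left(-3\right) 14 = -42$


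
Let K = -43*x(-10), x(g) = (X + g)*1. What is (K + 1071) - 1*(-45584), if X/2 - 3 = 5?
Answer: 46397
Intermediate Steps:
X = 16 (X = 6 + 2*5 = 6 + 10 = 16)
x(g) = 16 + g (x(g) = (16 + g)*1 = 16 + g)
K = -258 (K = -43*(16 - 10) = -43*6 = -258)
(K + 1071) - 1*(-45584) = (-258 + 1071) - 1*(-45584) = 813 + 45584 = 46397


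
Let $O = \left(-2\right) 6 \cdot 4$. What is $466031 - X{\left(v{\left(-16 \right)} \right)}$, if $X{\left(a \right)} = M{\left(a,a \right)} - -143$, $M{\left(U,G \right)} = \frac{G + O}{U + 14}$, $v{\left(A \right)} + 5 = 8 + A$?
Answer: $465949$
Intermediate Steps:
$v{\left(A \right)} = 3 + A$ ($v{\left(A \right)} = -5 + \left(8 + A\right) = 3 + A$)
$O = -48$ ($O = \left(-12\right) 4 = -48$)
$M{\left(U,G \right)} = \frac{-48 + G}{14 + U}$ ($M{\left(U,G \right)} = \frac{G - 48}{U + 14} = \frac{-48 + G}{14 + U}$)
$X{\left(a \right)} = 143 + \frac{-48 + a}{14 + a}$ ($X{\left(a \right)} = \frac{-48 + a}{14 + a} - -143 = \frac{-48 + a}{14 + a} + 143 = 143 + \frac{-48 + a}{14 + a}$)
$466031 - X{\left(v{\left(-16 \right)} \right)} = 466031 - \frac{2 \left(977 + 72 \left(3 - 16\right)\right)}{14 + \left(3 - 16\right)} = 466031 - \frac{2 \left(977 + 72 \left(-13\right)\right)}{14 - 13} = 466031 - \frac{2 \left(977 - 936\right)}{1} = 466031 - 2 \cdot 1 \cdot 41 = 466031 - 82 = 465949$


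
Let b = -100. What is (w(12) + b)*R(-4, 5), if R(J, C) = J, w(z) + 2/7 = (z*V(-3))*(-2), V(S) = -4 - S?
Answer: 2136/7 ≈ 305.14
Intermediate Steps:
w(z) = -2/7 + 2*z (w(z) = -2/7 + (z*(-4 - 1*(-3)))*(-2) = -2/7 + (z*(-4 + 3))*(-2) = -2/7 + (z*(-1))*(-2) = -2/7 - z*(-2) = -2/7 + 2*z)
(w(12) + b)*R(-4, 5) = ((-2/7 + 2*12) - 100)*(-4) = ((-2/7 + 24) - 100)*(-4) = (166/7 - 100)*(-4) = -534/7*(-4) = 2136/7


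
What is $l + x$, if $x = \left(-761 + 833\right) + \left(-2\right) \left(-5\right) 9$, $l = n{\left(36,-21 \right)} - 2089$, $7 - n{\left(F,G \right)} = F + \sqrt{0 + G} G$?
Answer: $-1956 + 21 i \sqrt{21} \approx -1956.0 + 96.234 i$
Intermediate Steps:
$n{\left(F,G \right)} = 7 - F - G^{\frac{3}{2}}$ ($n{\left(F,G \right)} = 7 - \left(F + \sqrt{0 + G} G\right) = 7 - \left(F + \sqrt{G} G\right) = 7 - \left(F + G^{\frac{3}{2}}\right) = 7 - F - G^{\frac{3}{2}}$)
$l = -2118 + 21 i \sqrt{21}$ ($l = \left(7 - 36 - \left(-21\right)^{\frac{3}{2}}\right) - 2089 = \left(7 - 36 - - 21 i \sqrt{21}\right) - 2089 = \left(7 - 36 + 21 i \sqrt{21}\right) - 2089 = \left(-29 + 21 i \sqrt{21}\right) - 2089 = -2118 + 21 i \sqrt{21} \approx -2118.0 + 96.234 i$)
$x = 162$ ($x = 72 + 10 \cdot 9 = 72 + 90 = 162$)
$l + x = \left(-2118 + 21 i \sqrt{21}\right) + 162 = -1956 + 21 i \sqrt{21}$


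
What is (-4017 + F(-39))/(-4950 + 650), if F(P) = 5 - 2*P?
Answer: 1967/2150 ≈ 0.91488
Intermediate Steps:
(-4017 + F(-39))/(-4950 + 650) = (-4017 + (5 - 2*(-39)))/(-4950 + 650) = (-4017 + (5 + 78))/(-4300) = (-4017 + 83)*(-1/4300) = -3934*(-1/4300) = 1967/2150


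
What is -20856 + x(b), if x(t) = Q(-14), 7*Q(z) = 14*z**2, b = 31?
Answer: -20464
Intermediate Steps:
Q(z) = 2*z**2 (Q(z) = (14*z**2)/7 = 2*z**2)
x(t) = 392 (x(t) = 2*(-14)**2 = 2*196 = 392)
-20856 + x(b) = -20856 + 392 = -20464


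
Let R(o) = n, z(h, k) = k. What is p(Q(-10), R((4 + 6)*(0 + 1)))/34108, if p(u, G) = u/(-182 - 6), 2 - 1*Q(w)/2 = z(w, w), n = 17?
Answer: -3/801538 ≈ -3.7428e-6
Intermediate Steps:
Q(w) = 4 - 2*w
R(o) = 17
p(u, G) = -u/188 (p(u, G) = u/(-188) = -u/188)
p(Q(-10), R((4 + 6)*(0 + 1)))/34108 = -(4 - 2*(-10))/188/34108 = -(4 + 20)/188*(1/34108) = -1/188*24*(1/34108) = -6/47*1/34108 = -3/801538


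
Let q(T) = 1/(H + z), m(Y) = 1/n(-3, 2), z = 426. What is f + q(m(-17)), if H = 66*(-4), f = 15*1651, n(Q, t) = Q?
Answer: 4011931/162 ≈ 24765.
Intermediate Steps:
m(Y) = -⅓ (m(Y) = 1/(-3) = -⅓)
f = 24765
H = -264
q(T) = 1/162 (q(T) = 1/(-264 + 426) = 1/162)
f + q(m(-17)) = 24765 + 1/162 = 4011931/162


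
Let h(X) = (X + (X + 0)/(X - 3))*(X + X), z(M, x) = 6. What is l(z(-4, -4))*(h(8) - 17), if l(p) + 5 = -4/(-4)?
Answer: -2732/5 ≈ -546.40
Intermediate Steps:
h(X) = 2*X*(X + X/(-3 + X)) (h(X) = (X + X/(-3 + X))*(2*X) = 2*X*(X + X/(-3 + X)))
l(p) = -4 (l(p) = -5 - 4/(-4) = -5 - 4*(-1/4) = -5 + 1 = -4)
l(z(-4, -4))*(h(8) - 17) = -4*(2*8**2*(-2 + 8)/(-3 + 8) - 17) = -4*(2*64*6/5 - 17) = -4*(2*64*(1/5)*6 - 17) = -4*(768/5 - 17) = -4*683/5 = -2732/5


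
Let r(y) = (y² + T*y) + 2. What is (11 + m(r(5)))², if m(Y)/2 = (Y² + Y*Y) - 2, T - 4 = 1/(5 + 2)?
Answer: 199422085489/2401 ≈ 8.3058e+7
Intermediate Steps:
T = 29/7 (T = 4 + 1/(5 + 2) = 4 + 1/7 = 4 + ⅐ = 29/7 ≈ 4.1429)
r(y) = 2 + y² + 29*y/7 (r(y) = (y² + 29*y/7) + 2 = 2 + y² + 29*y/7)
m(Y) = -4 + 4*Y² (m(Y) = 2*((Y² + Y*Y) - 2) = 2*((Y² + Y²) - 2) = 2*(2*Y² - 2) = 2*(-2 + 2*Y²) = -4 + 4*Y²)
(11 + m(r(5)))² = (11 + (-4 + 4*(2 + 5² + (29/7)*5)²))² = (11 + (-4 + 4*(2 + 25 + 145/7)²))² = (11 + (-4 + 4*(334/7)²))² = (11 + (-4 + 4*(111556/49)))² = (11 + (-4 + 446224/49))² = (11 + 446028/49)² = (446567/49)² = 199422085489/2401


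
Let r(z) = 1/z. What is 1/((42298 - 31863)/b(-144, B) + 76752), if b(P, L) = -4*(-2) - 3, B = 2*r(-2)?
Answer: 1/78839 ≈ 1.2684e-5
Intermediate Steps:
B = -1 (B = 2/(-2) = 2*(-½) = -1)
b(P, L) = 5 (b(P, L) = 8 - 3 = 5)
1/((42298 - 31863)/b(-144, B) + 76752) = 1/((42298 - 31863)/5 + 76752) = 1/(10435*(⅕) + 76752) = 1/(2087 + 76752) = 1/78839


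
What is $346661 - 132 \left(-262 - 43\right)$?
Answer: $386921$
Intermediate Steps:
$346661 - 132 \left(-262 - 43\right) = 346661 - 132 \left(-305\right) = 346661 - -40260 = 346661 + 40260 = 386921$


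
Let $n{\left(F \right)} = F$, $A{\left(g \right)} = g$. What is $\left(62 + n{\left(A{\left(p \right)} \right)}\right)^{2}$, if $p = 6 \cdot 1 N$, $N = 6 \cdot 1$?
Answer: $9604$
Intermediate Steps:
$N = 6$
$p = 36$ ($p = 6 \cdot 1 \cdot 6 = 6 \cdot 6 = 36$)
$\left(62 + n{\left(A{\left(p \right)} \right)}\right)^{2} = \left(62 + 36\right)^{2} = 98^{2} = 9604$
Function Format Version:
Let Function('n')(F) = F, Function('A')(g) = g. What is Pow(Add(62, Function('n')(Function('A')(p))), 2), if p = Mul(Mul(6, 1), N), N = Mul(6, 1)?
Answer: 9604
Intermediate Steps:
N = 6
p = 36 (p = Mul(Mul(6, 1), 6) = Mul(6, 6) = 36)
Pow(Add(62, Function('n')(Function('A')(p))), 2) = Pow(Add(62, 36), 2) = Pow(98, 2) = 9604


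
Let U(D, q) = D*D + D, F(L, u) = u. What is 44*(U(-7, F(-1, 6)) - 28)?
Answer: 616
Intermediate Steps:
U(D, q) = D + D**2 (U(D, q) = D**2 + D = D + D**2)
44*(U(-7, F(-1, 6)) - 28) = 44*(-7*(1 - 7) - 28) = 44*(-7*(-6) - 28) = 44*(42 - 28) = 44*14 = 616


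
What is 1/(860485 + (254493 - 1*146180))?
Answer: 1/968798 ≈ 1.0322e-6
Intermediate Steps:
1/(860485 + (254493 - 1*146180)) = 1/(860485 + (254493 - 146180)) = 1/(860485 + 108313) = 1/968798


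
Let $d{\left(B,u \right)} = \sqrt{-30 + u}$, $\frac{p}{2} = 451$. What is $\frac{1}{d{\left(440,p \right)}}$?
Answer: $\frac{\sqrt{218}}{436} \approx 0.033864$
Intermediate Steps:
$p = 902$ ($p = 2 \cdot 451 = 902$)
$\frac{1}{d{\left(440,p \right)}} = \frac{1}{\sqrt{-30 + 902}} = \frac{1}{\sqrt{872}} = \frac{1}{2 \sqrt{218}} = \frac{\sqrt{218}}{436}$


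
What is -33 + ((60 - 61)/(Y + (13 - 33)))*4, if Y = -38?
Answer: -955/29 ≈ -32.931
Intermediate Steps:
-33 + ((60 - 61)/(Y + (13 - 33)))*4 = -33 + ((60 - 61)/(-38 + (13 - 33)))*4 = -33 - 1/(-38 - 20)*4 = -33 - 1/(-58)*4 = -33 - 1*(-1/58)*4 = -33 + (1/58)*4 = -33 + 2/29 = -955/29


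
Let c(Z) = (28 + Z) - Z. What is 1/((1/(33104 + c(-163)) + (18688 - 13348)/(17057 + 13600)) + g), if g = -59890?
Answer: -30779628/1843386558631 ≈ -1.6697e-5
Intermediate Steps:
c(Z) = 28
1/((1/(33104 + c(-163)) + (18688 - 13348)/(17057 + 13600)) + g) = 1/((1/(33104 + 28) + (18688 - 13348)/(17057 + 13600)) - 59890) = 1/((1/33132 + 5340/30657) - 59890) = 1/((1/33132 + 5340*(1/30657)) - 59890) = 1/((1/33132 + 1780/10219) - 59890) = 1/(5362289/30779628 - 59890) = 1/(-1843386558631/30779628) = -30779628/1843386558631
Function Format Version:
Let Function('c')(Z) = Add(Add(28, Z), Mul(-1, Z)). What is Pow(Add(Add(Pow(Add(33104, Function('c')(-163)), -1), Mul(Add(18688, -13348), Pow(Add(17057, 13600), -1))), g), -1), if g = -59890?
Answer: Rational(-30779628, 1843386558631) ≈ -1.6697e-5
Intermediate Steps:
Function('c')(Z) = 28
Pow(Add(Add(Pow(Add(33104, Function('c')(-163)), -1), Mul(Add(18688, -13348), Pow(Add(17057, 13600), -1))), g), -1) = Pow(Add(Add(Pow(Add(33104, 28), -1), Mul(Add(18688, -13348), Pow(Add(17057, 13600), -1))), -59890), -1) = Pow(Add(Add(Pow(33132, -1), Mul(5340, Pow(30657, -1))), -59890), -1) = Pow(Add(Add(Rational(1, 33132), Mul(5340, Rational(1, 30657))), -59890), -1) = Pow(Add(Add(Rational(1, 33132), Rational(1780, 10219)), -59890), -1) = Pow(Add(Rational(5362289, 30779628), -59890), -1) = Pow(Rational(-1843386558631, 30779628), -1) = Rational(-30779628, 1843386558631)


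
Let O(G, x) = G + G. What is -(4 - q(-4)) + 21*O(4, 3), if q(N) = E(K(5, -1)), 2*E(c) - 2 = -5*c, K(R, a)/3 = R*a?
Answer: 405/2 ≈ 202.50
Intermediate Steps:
K(R, a) = 3*R*a (K(R, a) = 3*(R*a) = 3*R*a)
E(c) = 1 - 5*c/2 (E(c) = 1 + (-5*c)/2 = 1 - 5*c/2)
q(N) = 77/2 (q(N) = 1 - 15*5*(-1)/2 = 1 - 5/2*(-15) = 1 + 75/2 = 77/2)
O(G, x) = 2*G
-(4 - q(-4)) + 21*O(4, 3) = -(4 - 1*77/2) + 21*(2*4) = -(4 - 77/2) + 21*8 = -1*(-69/2) + 168 = 69/2 + 168 = 405/2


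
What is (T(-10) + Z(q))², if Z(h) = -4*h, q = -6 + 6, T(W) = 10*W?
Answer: 10000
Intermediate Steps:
q = 0
(T(-10) + Z(q))² = (10*(-10) - 4*0)² = (-100 + 0)² = (-100)² = 10000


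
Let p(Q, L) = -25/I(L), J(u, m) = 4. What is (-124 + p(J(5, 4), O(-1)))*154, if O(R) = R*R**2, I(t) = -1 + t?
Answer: -17171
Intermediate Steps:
O(R) = R**3
p(Q, L) = -25/(-1 + L)
(-124 + p(J(5, 4), O(-1)))*154 = (-124 - 25/(-1 + (-1)**3))*154 = (-124 - 25/(-1 - 1))*154 = (-124 - 25/(-2))*154 = (-124 - 25*(-1/2))*154 = (-124 + 25/2)*154 = -223/2*154 = -17171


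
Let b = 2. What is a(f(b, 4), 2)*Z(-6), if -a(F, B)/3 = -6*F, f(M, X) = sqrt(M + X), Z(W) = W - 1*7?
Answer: -234*sqrt(6) ≈ -573.18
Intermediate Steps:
Z(W) = -7 + W (Z(W) = W - 7 = -7 + W)
a(F, B) = 18*F (a(F, B) = -(-18)*F = 18*F)
a(f(b, 4), 2)*Z(-6) = (18*sqrt(2 + 4))*(-7 - 6) = (18*sqrt(6))*(-13) = -234*sqrt(6)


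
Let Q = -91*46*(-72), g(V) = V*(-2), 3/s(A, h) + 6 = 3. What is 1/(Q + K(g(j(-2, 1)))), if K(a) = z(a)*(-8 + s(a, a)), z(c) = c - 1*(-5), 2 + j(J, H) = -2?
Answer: 1/301275 ≈ 3.3192e-6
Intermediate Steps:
s(A, h) = -1 (s(A, h) = 3/(-6 + 3) = 3/(-3) = 3*(-⅓) = -1)
j(J, H) = -4 (j(J, H) = -2 - 2 = -4)
g(V) = -2*V
z(c) = 5 + c (z(c) = c + 5 = 5 + c)
K(a) = -45 - 9*a (K(a) = (5 + a)*(-8 - 1) = (5 + a)*(-9) = -45 - 9*a)
Q = 301392 (Q = -4186*(-72) = 301392)
1/(Q + K(g(j(-2, 1)))) = 1/(301392 + (-45 - (-18)*(-4))) = 1/(301392 + (-45 - 9*8)) = 1/(301392 + (-45 - 72)) = 1/(301392 - 117) = 1/301275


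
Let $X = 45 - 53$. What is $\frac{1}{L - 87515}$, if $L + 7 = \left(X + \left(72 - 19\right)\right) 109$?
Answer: $- \frac{1}{82617} \approx -1.2104 \cdot 10^{-5}$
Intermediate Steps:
$X = -8$ ($X = 45 - 53 = -8$)
$L = 4898$ ($L = -7 + \left(-8 + \left(72 - 19\right)\right) 109 = -7 + \left(-8 + 53\right) 109 = -7 + 45 \cdot 109 = -7 + 4905 = 4898$)
$\frac{1}{L - 87515} = \frac{1}{4898 - 87515} = \frac{1}{-82617} = - \frac{1}{82617}$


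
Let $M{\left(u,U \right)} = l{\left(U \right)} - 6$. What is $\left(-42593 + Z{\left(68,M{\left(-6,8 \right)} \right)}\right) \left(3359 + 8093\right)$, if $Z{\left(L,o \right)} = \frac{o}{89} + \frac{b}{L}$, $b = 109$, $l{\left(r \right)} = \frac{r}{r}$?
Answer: $- \frac{737976828925}{1513} \approx -4.8776 \cdot 10^{8}$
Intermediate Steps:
$l{\left(r \right)} = 1$
$M{\left(u,U \right)} = -5$ ($M{\left(u,U \right)} = 1 - 6 = -5$)
$Z{\left(L,o \right)} = \frac{109}{L} + \frac{o}{89}$ ($Z{\left(L,o \right)} = \frac{o}{89} + \frac{109}{L} = \frac{109}{L} + \frac{o}{89}$)
$\left(-42593 + Z{\left(68,M{\left(-6,8 \right)} \right)}\right) \left(3359 + 8093\right) = \left(-42593 + \left(\frac{109}{68} + \frac{1}{89} \left(-5\right)\right)\right) \left(3359 + 8093\right) = \left(-42593 + \left(109 \cdot \frac{1}{68} - \frac{5}{89}\right)\right) 11452 = \left(-42593 + \left(\frac{109}{68} - \frac{5}{89}\right)\right) 11452 = \left(-42593 + \frac{9361}{6052}\right) 11452 = \left(- \frac{257763475}{6052}\right) 11452 = - \frac{737976828925}{1513}$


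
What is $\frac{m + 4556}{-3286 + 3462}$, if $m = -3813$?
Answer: $\frac{743}{176} \approx 4.2216$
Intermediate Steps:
$\frac{m + 4556}{-3286 + 3462} = \frac{-3813 + 4556}{-3286 + 3462} = \frac{743}{176}$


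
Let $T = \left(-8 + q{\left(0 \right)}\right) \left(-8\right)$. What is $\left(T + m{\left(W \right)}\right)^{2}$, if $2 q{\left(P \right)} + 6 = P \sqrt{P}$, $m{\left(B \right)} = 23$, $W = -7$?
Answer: $12321$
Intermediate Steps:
$q{\left(P \right)} = -3 + \frac{P^{\frac{3}{2}}}{2}$ ($q{\left(P \right)} = -3 + \frac{P \sqrt{P}}{2} = -3 + \frac{P^{\frac{3}{2}}}{2}$)
$T = 88$ ($T = \left(-8 - \left(3 - \frac{0^{\frac{3}{2}}}{2}\right)\right) \left(-8\right) = \left(-8 + \left(-3 + \frac{1}{2} \cdot 0\right)\right) \left(-8\right) = \left(-8 + \left(-3 + 0\right)\right) \left(-8\right) = \left(-8 - 3\right) \left(-8\right) = \left(-11\right) \left(-8\right) = 88$)
$\left(T + m{\left(W \right)}\right)^{2} = \left(88 + 23\right)^{2} = 111^{2} = 12321$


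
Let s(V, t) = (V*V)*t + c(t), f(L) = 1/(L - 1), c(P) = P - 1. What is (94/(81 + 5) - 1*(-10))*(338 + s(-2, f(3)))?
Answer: 323883/86 ≈ 3766.1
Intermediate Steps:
c(P) = -1 + P
f(L) = 1/(-1 + L)
s(V, t) = -1 + t + t*V² (s(V, t) = (V*V)*t + (-1 + t) = V²*t + (-1 + t) = t*V² + (-1 + t) = -1 + t + t*V²)
(94/(81 + 5) - 1*(-10))*(338 + s(-2, f(3))) = (94/(81 + 5) - 1*(-10))*(338 + (-1 + 1/(-1 + 3) + (-2)²/(-1 + 3))) = (94/86 + 10)*(338 + (-1 + 1/2 + 4/2)) = (94*(1/86) + 10)*(338 + (-1 + ½ + (½)*4)) = (47/43 + 10)*(338 + (-1 + ½ + 2)) = 477*(338 + 3/2)/43 = (477/43)*(679/2) = 323883/86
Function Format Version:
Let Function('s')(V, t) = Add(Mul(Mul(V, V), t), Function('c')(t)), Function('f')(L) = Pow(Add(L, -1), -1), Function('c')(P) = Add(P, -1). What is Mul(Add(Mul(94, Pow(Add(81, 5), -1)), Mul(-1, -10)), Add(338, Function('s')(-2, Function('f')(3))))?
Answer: Rational(323883, 86) ≈ 3766.1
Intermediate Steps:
Function('c')(P) = Add(-1, P)
Function('f')(L) = Pow(Add(-1, L), -1)
Function('s')(V, t) = Add(-1, t, Mul(t, Pow(V, 2))) (Function('s')(V, t) = Add(Mul(Mul(V, V), t), Add(-1, t)) = Add(Mul(Pow(V, 2), t), Add(-1, t)) = Add(Mul(t, Pow(V, 2)), Add(-1, t)) = Add(-1, t, Mul(t, Pow(V, 2))))
Mul(Add(Mul(94, Pow(Add(81, 5), -1)), Mul(-1, -10)), Add(338, Function('s')(-2, Function('f')(3)))) = Mul(Add(Mul(94, Pow(Add(81, 5), -1)), Mul(-1, -10)), Add(338, Add(-1, Pow(Add(-1, 3), -1), Mul(Pow(Add(-1, 3), -1), Pow(-2, 2))))) = Mul(Add(Mul(94, Pow(86, -1)), 10), Add(338, Add(-1, Pow(2, -1), Mul(Pow(2, -1), 4)))) = Mul(Add(Mul(94, Rational(1, 86)), 10), Add(338, Add(-1, Rational(1, 2), Mul(Rational(1, 2), 4)))) = Mul(Add(Rational(47, 43), 10), Add(338, Add(-1, Rational(1, 2), 2))) = Mul(Rational(477, 43), Add(338, Rational(3, 2))) = Mul(Rational(477, 43), Rational(679, 2)) = Rational(323883, 86)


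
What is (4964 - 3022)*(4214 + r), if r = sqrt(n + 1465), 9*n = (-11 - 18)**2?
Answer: 8183588 + 1942*sqrt(14026)/3 ≈ 8.2603e+6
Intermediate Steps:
n = 841/9 (n = (-11 - 18)**2/9 = (1/9)*(-29)**2 = (1/9)*841 = 841/9 ≈ 93.444)
r = sqrt(14026)/3 (r = sqrt(841/9 + 1465) = sqrt(14026/9) = sqrt(14026)/3 ≈ 39.477)
(4964 - 3022)*(4214 + r) = (4964 - 3022)*(4214 + sqrt(14026)/3) = 1942*(4214 + sqrt(14026)/3) = 8183588 + 1942*sqrt(14026)/3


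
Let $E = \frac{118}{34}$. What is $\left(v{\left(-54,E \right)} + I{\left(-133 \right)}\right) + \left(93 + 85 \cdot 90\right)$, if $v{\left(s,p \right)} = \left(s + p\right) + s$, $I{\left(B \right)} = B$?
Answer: $\frac{127593}{17} \approx 7505.5$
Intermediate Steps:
$E = \frac{59}{17}$ ($E = 118 \cdot \frac{1}{34} = \frac{59}{17} \approx 3.4706$)
$v{\left(s,p \right)} = p + 2 s$ ($v{\left(s,p \right)} = \left(p + s\right) + s = p + 2 s$)
$\left(v{\left(-54,E \right)} + I{\left(-133 \right)}\right) + \left(93 + 85 \cdot 90\right) = \left(\left(\frac{59}{17} + 2 \left(-54\right)\right) - 133\right) + \left(93 + 85 \cdot 90\right) = \left(\left(\frac{59}{17} - 108\right) - 133\right) + \left(93 + 7650\right) = \left(- \frac{1777}{17} - 133\right) + 7743 = - \frac{4038}{17} + 7743 = \frac{127593}{17}$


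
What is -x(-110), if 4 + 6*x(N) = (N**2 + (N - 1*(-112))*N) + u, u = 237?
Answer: -12113/6 ≈ -2018.8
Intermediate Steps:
x(N) = 233/6 + N**2/6 + N*(112 + N)/6 (x(N) = -2/3 + ((N**2 + (N - 1*(-112))*N) + 237)/6 = -2/3 + ((N**2 + (N + 112)*N) + 237)/6 = -2/3 + ((N**2 + (112 + N)*N) + 237)/6 = -2/3 + ((N**2 + N*(112 + N)) + 237)/6 = -2/3 + (237 + N**2 + N*(112 + N))/6 = -2/3 + (79/2 + N**2/6 + N*(112 + N)/6) = 233/6 + N**2/6 + N*(112 + N)/6)
-x(-110) = -(233/6 + (1/3)*(-110)**2 + (56/3)*(-110)) = -(233/6 + (1/3)*12100 - 6160/3) = -(233/6 + 12100/3 - 6160/3) = -1*12113/6 = -12113/6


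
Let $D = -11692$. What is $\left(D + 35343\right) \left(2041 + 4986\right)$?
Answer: $166195577$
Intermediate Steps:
$\left(D + 35343\right) \left(2041 + 4986\right) = \left(-11692 + 35343\right) \left(2041 + 4986\right) = 23651 \cdot 7027 = 166195577$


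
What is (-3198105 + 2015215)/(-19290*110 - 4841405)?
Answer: 236578/1392661 ≈ 0.16987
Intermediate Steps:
(-3198105 + 2015215)/(-19290*110 - 4841405) = -1182890/(-2121900 - 4841405) = -1182890/(-6963305) = -1182890*(-1/6963305) = 236578/1392661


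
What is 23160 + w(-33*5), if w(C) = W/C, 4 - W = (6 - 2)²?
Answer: 1273804/55 ≈ 23160.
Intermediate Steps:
W = -12 (W = 4 - (6 - 2)² = 4 - 1*4² = 4 - 1*16 = 4 - 16 = -12)
w(C) = -12/C
23160 + w(-33*5) = 23160 - 12/((-33*5)) = 23160 - 12/(-165) = 23160 - 12*(-1/165) = 23160 + 4/55 = 1273804/55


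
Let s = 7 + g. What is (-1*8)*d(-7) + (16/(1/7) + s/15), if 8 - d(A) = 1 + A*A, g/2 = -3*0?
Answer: 6727/15 ≈ 448.47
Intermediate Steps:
g = 0 (g = 2*(-3*0) = 2*0 = 0)
s = 7 (s = 7 + 0 = 7)
d(A) = 7 - A² (d(A) = 8 - (1 + A*A) = 8 - (1 + A²) = 8 + (-1 - A²) = 7 - A²)
(-1*8)*d(-7) + (16/(1/7) + s/15) = (-1*8)*(7 - 1*(-7)²) + (16/(1/7) + 7/15) = -8*(7 - 1*49) + (16/(⅐) + 7*(1/15)) = -8*(7 - 49) + (16*7 + 7/15) = -8*(-42) + (112 + 7/15) = 336 + 1687/15 = 6727/15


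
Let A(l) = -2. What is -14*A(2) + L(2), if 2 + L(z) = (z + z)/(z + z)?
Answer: 27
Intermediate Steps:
L(z) = -1 (L(z) = -2 + (z + z)/(z + z) = -2 + (2*z)/((2*z)) = -2 + (2*z)*(1/(2*z)) = -2 + 1 = -1)
-14*A(2) + L(2) = -14*(-2) - 1 = 28 - 1 = 27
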